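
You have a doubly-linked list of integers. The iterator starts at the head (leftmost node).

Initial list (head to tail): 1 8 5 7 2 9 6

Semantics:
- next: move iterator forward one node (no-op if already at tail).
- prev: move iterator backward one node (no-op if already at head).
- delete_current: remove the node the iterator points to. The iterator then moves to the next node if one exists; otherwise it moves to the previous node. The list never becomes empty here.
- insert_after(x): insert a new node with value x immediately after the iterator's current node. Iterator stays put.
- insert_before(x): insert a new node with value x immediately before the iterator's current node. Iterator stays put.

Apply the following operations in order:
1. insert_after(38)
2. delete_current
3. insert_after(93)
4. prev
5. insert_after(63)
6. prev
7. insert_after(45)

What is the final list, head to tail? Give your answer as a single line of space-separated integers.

Answer: 38 45 63 93 8 5 7 2 9 6

Derivation:
After 1 (insert_after(38)): list=[1, 38, 8, 5, 7, 2, 9, 6] cursor@1
After 2 (delete_current): list=[38, 8, 5, 7, 2, 9, 6] cursor@38
After 3 (insert_after(93)): list=[38, 93, 8, 5, 7, 2, 9, 6] cursor@38
After 4 (prev): list=[38, 93, 8, 5, 7, 2, 9, 6] cursor@38
After 5 (insert_after(63)): list=[38, 63, 93, 8, 5, 7, 2, 9, 6] cursor@38
After 6 (prev): list=[38, 63, 93, 8, 5, 7, 2, 9, 6] cursor@38
After 7 (insert_after(45)): list=[38, 45, 63, 93, 8, 5, 7, 2, 9, 6] cursor@38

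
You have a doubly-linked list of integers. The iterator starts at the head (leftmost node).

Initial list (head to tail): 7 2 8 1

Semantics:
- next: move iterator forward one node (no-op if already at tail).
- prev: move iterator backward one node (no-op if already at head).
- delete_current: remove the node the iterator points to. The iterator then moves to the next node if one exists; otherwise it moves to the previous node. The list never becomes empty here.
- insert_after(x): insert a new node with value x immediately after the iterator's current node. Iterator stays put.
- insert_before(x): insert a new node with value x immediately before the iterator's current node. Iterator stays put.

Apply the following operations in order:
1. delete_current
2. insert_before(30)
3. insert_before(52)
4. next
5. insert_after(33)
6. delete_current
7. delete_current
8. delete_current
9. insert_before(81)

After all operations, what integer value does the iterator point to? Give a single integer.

After 1 (delete_current): list=[2, 8, 1] cursor@2
After 2 (insert_before(30)): list=[30, 2, 8, 1] cursor@2
After 3 (insert_before(52)): list=[30, 52, 2, 8, 1] cursor@2
After 4 (next): list=[30, 52, 2, 8, 1] cursor@8
After 5 (insert_after(33)): list=[30, 52, 2, 8, 33, 1] cursor@8
After 6 (delete_current): list=[30, 52, 2, 33, 1] cursor@33
After 7 (delete_current): list=[30, 52, 2, 1] cursor@1
After 8 (delete_current): list=[30, 52, 2] cursor@2
After 9 (insert_before(81)): list=[30, 52, 81, 2] cursor@2

Answer: 2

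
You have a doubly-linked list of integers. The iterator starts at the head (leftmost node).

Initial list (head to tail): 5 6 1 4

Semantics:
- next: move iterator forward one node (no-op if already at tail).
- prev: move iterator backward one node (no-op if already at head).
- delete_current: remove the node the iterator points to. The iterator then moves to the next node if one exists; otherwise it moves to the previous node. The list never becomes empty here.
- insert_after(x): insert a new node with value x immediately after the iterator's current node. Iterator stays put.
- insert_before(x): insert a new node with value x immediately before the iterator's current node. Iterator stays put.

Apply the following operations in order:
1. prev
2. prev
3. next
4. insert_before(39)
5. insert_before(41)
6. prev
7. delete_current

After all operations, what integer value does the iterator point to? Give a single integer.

After 1 (prev): list=[5, 6, 1, 4] cursor@5
After 2 (prev): list=[5, 6, 1, 4] cursor@5
After 3 (next): list=[5, 6, 1, 4] cursor@6
After 4 (insert_before(39)): list=[5, 39, 6, 1, 4] cursor@6
After 5 (insert_before(41)): list=[5, 39, 41, 6, 1, 4] cursor@6
After 6 (prev): list=[5, 39, 41, 6, 1, 4] cursor@41
After 7 (delete_current): list=[5, 39, 6, 1, 4] cursor@6

Answer: 6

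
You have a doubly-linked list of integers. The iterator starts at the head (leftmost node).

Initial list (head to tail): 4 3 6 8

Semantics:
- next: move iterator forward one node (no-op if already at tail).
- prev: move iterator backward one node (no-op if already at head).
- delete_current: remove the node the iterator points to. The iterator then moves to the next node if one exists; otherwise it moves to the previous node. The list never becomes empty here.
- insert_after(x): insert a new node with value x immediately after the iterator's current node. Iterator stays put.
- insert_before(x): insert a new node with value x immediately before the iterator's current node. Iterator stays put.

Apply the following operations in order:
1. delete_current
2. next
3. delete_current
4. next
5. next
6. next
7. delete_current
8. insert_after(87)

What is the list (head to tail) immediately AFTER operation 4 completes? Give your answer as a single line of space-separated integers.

Answer: 3 8

Derivation:
After 1 (delete_current): list=[3, 6, 8] cursor@3
After 2 (next): list=[3, 6, 8] cursor@6
After 3 (delete_current): list=[3, 8] cursor@8
After 4 (next): list=[3, 8] cursor@8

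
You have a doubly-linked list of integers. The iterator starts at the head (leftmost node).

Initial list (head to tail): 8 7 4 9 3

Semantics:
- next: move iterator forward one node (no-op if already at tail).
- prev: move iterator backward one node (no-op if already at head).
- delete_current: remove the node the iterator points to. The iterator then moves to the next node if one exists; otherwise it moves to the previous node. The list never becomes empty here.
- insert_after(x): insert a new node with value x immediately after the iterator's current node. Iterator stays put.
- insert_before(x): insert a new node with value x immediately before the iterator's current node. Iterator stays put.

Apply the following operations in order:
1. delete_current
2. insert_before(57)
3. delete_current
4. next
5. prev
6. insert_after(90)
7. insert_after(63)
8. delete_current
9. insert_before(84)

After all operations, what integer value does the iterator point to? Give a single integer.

After 1 (delete_current): list=[7, 4, 9, 3] cursor@7
After 2 (insert_before(57)): list=[57, 7, 4, 9, 3] cursor@7
After 3 (delete_current): list=[57, 4, 9, 3] cursor@4
After 4 (next): list=[57, 4, 9, 3] cursor@9
After 5 (prev): list=[57, 4, 9, 3] cursor@4
After 6 (insert_after(90)): list=[57, 4, 90, 9, 3] cursor@4
After 7 (insert_after(63)): list=[57, 4, 63, 90, 9, 3] cursor@4
After 8 (delete_current): list=[57, 63, 90, 9, 3] cursor@63
After 9 (insert_before(84)): list=[57, 84, 63, 90, 9, 3] cursor@63

Answer: 63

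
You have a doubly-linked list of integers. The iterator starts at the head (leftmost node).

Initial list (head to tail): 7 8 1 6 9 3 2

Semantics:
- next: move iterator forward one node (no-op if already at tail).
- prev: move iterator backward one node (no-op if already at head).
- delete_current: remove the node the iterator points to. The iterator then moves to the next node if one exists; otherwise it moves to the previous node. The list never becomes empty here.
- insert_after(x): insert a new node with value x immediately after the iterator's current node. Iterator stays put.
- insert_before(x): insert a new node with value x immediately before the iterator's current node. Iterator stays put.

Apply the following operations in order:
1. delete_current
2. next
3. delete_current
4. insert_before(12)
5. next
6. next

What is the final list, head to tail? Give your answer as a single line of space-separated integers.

Answer: 8 12 6 9 3 2

Derivation:
After 1 (delete_current): list=[8, 1, 6, 9, 3, 2] cursor@8
After 2 (next): list=[8, 1, 6, 9, 3, 2] cursor@1
After 3 (delete_current): list=[8, 6, 9, 3, 2] cursor@6
After 4 (insert_before(12)): list=[8, 12, 6, 9, 3, 2] cursor@6
After 5 (next): list=[8, 12, 6, 9, 3, 2] cursor@9
After 6 (next): list=[8, 12, 6, 9, 3, 2] cursor@3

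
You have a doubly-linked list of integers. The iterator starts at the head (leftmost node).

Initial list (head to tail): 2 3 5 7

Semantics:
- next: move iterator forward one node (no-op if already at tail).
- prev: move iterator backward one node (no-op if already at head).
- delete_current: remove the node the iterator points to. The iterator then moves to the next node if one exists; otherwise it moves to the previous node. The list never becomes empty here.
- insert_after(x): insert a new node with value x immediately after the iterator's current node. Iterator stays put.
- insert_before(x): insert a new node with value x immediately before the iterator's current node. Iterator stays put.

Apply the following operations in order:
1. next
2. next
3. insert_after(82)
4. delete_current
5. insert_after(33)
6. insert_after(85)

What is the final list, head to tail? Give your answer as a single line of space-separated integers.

Answer: 2 3 82 85 33 7

Derivation:
After 1 (next): list=[2, 3, 5, 7] cursor@3
After 2 (next): list=[2, 3, 5, 7] cursor@5
After 3 (insert_after(82)): list=[2, 3, 5, 82, 7] cursor@5
After 4 (delete_current): list=[2, 3, 82, 7] cursor@82
After 5 (insert_after(33)): list=[2, 3, 82, 33, 7] cursor@82
After 6 (insert_after(85)): list=[2, 3, 82, 85, 33, 7] cursor@82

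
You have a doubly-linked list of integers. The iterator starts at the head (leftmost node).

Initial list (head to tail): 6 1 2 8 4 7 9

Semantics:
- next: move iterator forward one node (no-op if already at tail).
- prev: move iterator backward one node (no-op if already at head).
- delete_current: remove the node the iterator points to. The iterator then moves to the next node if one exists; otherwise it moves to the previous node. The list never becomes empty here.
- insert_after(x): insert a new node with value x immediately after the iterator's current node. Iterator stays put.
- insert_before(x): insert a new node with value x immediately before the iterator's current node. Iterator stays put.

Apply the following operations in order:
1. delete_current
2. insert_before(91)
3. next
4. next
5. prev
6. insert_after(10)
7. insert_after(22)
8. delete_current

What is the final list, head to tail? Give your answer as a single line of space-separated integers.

After 1 (delete_current): list=[1, 2, 8, 4, 7, 9] cursor@1
After 2 (insert_before(91)): list=[91, 1, 2, 8, 4, 7, 9] cursor@1
After 3 (next): list=[91, 1, 2, 8, 4, 7, 9] cursor@2
After 4 (next): list=[91, 1, 2, 8, 4, 7, 9] cursor@8
After 5 (prev): list=[91, 1, 2, 8, 4, 7, 9] cursor@2
After 6 (insert_after(10)): list=[91, 1, 2, 10, 8, 4, 7, 9] cursor@2
After 7 (insert_after(22)): list=[91, 1, 2, 22, 10, 8, 4, 7, 9] cursor@2
After 8 (delete_current): list=[91, 1, 22, 10, 8, 4, 7, 9] cursor@22

Answer: 91 1 22 10 8 4 7 9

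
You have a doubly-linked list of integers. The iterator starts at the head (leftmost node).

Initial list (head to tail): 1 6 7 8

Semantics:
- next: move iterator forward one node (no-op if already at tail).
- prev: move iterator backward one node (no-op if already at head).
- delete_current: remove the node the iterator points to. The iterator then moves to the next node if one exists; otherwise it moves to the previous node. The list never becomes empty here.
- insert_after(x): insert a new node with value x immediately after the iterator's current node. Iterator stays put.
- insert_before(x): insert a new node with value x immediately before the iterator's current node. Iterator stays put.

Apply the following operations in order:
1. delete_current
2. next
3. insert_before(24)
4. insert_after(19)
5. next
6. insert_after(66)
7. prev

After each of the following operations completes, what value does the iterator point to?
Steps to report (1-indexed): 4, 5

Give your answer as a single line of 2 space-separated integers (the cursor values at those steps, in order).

Answer: 7 19

Derivation:
After 1 (delete_current): list=[6, 7, 8] cursor@6
After 2 (next): list=[6, 7, 8] cursor@7
After 3 (insert_before(24)): list=[6, 24, 7, 8] cursor@7
After 4 (insert_after(19)): list=[6, 24, 7, 19, 8] cursor@7
After 5 (next): list=[6, 24, 7, 19, 8] cursor@19
After 6 (insert_after(66)): list=[6, 24, 7, 19, 66, 8] cursor@19
After 7 (prev): list=[6, 24, 7, 19, 66, 8] cursor@7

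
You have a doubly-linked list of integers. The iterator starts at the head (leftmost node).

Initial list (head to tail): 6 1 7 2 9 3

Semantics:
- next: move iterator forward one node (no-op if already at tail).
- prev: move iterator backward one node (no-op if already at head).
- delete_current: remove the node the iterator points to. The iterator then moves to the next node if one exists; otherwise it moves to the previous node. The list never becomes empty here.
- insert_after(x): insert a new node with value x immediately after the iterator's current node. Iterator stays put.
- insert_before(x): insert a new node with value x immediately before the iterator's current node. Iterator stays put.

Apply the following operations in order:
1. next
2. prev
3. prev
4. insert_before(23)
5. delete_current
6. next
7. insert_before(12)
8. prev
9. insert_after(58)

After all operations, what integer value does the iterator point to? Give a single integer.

After 1 (next): list=[6, 1, 7, 2, 9, 3] cursor@1
After 2 (prev): list=[6, 1, 7, 2, 9, 3] cursor@6
After 3 (prev): list=[6, 1, 7, 2, 9, 3] cursor@6
After 4 (insert_before(23)): list=[23, 6, 1, 7, 2, 9, 3] cursor@6
After 5 (delete_current): list=[23, 1, 7, 2, 9, 3] cursor@1
After 6 (next): list=[23, 1, 7, 2, 9, 3] cursor@7
After 7 (insert_before(12)): list=[23, 1, 12, 7, 2, 9, 3] cursor@7
After 8 (prev): list=[23, 1, 12, 7, 2, 9, 3] cursor@12
After 9 (insert_after(58)): list=[23, 1, 12, 58, 7, 2, 9, 3] cursor@12

Answer: 12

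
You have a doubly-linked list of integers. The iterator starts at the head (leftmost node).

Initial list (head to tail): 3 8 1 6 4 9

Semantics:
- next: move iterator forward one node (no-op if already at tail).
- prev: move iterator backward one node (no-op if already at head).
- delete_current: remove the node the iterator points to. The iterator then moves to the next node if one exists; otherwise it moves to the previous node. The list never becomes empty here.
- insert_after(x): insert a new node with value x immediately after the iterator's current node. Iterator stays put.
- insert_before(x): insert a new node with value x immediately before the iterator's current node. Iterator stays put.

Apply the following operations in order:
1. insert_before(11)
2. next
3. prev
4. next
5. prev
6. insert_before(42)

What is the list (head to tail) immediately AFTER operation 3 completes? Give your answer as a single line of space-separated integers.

Answer: 11 3 8 1 6 4 9

Derivation:
After 1 (insert_before(11)): list=[11, 3, 8, 1, 6, 4, 9] cursor@3
After 2 (next): list=[11, 3, 8, 1, 6, 4, 9] cursor@8
After 3 (prev): list=[11, 3, 8, 1, 6, 4, 9] cursor@3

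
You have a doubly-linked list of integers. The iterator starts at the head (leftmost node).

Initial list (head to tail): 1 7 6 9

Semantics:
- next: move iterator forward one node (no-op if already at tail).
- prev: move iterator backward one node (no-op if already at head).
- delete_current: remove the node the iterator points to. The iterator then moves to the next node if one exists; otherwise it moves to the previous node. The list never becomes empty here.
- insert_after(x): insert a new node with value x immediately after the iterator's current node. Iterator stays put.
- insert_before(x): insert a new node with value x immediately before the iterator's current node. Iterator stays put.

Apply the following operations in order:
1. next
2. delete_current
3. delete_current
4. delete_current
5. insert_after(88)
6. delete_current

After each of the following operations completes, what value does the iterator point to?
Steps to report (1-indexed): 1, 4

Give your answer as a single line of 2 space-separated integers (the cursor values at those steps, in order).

Answer: 7 1

Derivation:
After 1 (next): list=[1, 7, 6, 9] cursor@7
After 2 (delete_current): list=[1, 6, 9] cursor@6
After 3 (delete_current): list=[1, 9] cursor@9
After 4 (delete_current): list=[1] cursor@1
After 5 (insert_after(88)): list=[1, 88] cursor@1
After 6 (delete_current): list=[88] cursor@88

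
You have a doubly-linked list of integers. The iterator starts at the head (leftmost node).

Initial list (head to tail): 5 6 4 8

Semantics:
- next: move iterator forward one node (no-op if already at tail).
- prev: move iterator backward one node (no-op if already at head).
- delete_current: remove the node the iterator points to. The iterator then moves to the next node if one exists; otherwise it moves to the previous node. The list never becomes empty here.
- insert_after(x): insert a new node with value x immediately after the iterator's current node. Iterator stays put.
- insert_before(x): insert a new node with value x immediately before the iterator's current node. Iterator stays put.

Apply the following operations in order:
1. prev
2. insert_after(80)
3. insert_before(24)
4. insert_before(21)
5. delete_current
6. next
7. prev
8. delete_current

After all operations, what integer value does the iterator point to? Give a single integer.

After 1 (prev): list=[5, 6, 4, 8] cursor@5
After 2 (insert_after(80)): list=[5, 80, 6, 4, 8] cursor@5
After 3 (insert_before(24)): list=[24, 5, 80, 6, 4, 8] cursor@5
After 4 (insert_before(21)): list=[24, 21, 5, 80, 6, 4, 8] cursor@5
After 5 (delete_current): list=[24, 21, 80, 6, 4, 8] cursor@80
After 6 (next): list=[24, 21, 80, 6, 4, 8] cursor@6
After 7 (prev): list=[24, 21, 80, 6, 4, 8] cursor@80
After 8 (delete_current): list=[24, 21, 6, 4, 8] cursor@6

Answer: 6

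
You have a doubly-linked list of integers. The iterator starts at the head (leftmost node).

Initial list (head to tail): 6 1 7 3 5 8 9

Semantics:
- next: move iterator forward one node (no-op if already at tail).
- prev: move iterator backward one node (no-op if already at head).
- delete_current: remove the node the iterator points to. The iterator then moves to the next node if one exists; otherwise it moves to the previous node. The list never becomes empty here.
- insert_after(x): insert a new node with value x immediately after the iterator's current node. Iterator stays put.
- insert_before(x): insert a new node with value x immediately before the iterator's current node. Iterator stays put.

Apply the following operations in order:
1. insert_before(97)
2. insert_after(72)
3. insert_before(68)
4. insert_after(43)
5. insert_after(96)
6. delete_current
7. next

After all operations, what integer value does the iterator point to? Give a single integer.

Answer: 43

Derivation:
After 1 (insert_before(97)): list=[97, 6, 1, 7, 3, 5, 8, 9] cursor@6
After 2 (insert_after(72)): list=[97, 6, 72, 1, 7, 3, 5, 8, 9] cursor@6
After 3 (insert_before(68)): list=[97, 68, 6, 72, 1, 7, 3, 5, 8, 9] cursor@6
After 4 (insert_after(43)): list=[97, 68, 6, 43, 72, 1, 7, 3, 5, 8, 9] cursor@6
After 5 (insert_after(96)): list=[97, 68, 6, 96, 43, 72, 1, 7, 3, 5, 8, 9] cursor@6
After 6 (delete_current): list=[97, 68, 96, 43, 72, 1, 7, 3, 5, 8, 9] cursor@96
After 7 (next): list=[97, 68, 96, 43, 72, 1, 7, 3, 5, 8, 9] cursor@43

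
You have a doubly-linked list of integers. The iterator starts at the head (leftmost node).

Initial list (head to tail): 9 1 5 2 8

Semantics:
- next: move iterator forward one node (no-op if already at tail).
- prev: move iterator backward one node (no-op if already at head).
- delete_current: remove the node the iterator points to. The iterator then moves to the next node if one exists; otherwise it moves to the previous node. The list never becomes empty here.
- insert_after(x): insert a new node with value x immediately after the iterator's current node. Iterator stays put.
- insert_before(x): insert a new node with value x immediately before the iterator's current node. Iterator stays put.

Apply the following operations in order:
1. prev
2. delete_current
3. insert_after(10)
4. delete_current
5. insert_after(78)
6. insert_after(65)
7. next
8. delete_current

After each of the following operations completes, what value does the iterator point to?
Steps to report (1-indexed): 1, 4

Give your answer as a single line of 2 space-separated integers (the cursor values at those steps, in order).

After 1 (prev): list=[9, 1, 5, 2, 8] cursor@9
After 2 (delete_current): list=[1, 5, 2, 8] cursor@1
After 3 (insert_after(10)): list=[1, 10, 5, 2, 8] cursor@1
After 4 (delete_current): list=[10, 5, 2, 8] cursor@10
After 5 (insert_after(78)): list=[10, 78, 5, 2, 8] cursor@10
After 6 (insert_after(65)): list=[10, 65, 78, 5, 2, 8] cursor@10
After 7 (next): list=[10, 65, 78, 5, 2, 8] cursor@65
After 8 (delete_current): list=[10, 78, 5, 2, 8] cursor@78

Answer: 9 10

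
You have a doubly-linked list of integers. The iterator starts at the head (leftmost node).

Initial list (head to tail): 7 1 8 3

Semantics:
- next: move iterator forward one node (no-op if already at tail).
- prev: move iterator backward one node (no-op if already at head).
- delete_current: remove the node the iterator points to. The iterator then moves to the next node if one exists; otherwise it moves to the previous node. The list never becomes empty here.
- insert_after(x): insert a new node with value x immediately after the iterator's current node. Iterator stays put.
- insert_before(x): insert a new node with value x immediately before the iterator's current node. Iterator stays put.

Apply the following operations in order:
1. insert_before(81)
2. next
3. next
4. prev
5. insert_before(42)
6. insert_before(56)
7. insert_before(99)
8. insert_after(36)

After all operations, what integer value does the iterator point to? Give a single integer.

After 1 (insert_before(81)): list=[81, 7, 1, 8, 3] cursor@7
After 2 (next): list=[81, 7, 1, 8, 3] cursor@1
After 3 (next): list=[81, 7, 1, 8, 3] cursor@8
After 4 (prev): list=[81, 7, 1, 8, 3] cursor@1
After 5 (insert_before(42)): list=[81, 7, 42, 1, 8, 3] cursor@1
After 6 (insert_before(56)): list=[81, 7, 42, 56, 1, 8, 3] cursor@1
After 7 (insert_before(99)): list=[81, 7, 42, 56, 99, 1, 8, 3] cursor@1
After 8 (insert_after(36)): list=[81, 7, 42, 56, 99, 1, 36, 8, 3] cursor@1

Answer: 1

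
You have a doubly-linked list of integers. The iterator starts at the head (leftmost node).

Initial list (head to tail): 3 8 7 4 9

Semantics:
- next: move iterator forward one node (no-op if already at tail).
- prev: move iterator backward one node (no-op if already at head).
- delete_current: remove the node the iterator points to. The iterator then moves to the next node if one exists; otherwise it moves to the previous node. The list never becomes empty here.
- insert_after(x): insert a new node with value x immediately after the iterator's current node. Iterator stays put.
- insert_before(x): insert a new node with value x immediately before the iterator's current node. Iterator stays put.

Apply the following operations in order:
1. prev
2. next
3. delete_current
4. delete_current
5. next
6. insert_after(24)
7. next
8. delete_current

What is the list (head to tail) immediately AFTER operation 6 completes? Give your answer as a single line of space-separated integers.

Answer: 3 4 9 24

Derivation:
After 1 (prev): list=[3, 8, 7, 4, 9] cursor@3
After 2 (next): list=[3, 8, 7, 4, 9] cursor@8
After 3 (delete_current): list=[3, 7, 4, 9] cursor@7
After 4 (delete_current): list=[3, 4, 9] cursor@4
After 5 (next): list=[3, 4, 9] cursor@9
After 6 (insert_after(24)): list=[3, 4, 9, 24] cursor@9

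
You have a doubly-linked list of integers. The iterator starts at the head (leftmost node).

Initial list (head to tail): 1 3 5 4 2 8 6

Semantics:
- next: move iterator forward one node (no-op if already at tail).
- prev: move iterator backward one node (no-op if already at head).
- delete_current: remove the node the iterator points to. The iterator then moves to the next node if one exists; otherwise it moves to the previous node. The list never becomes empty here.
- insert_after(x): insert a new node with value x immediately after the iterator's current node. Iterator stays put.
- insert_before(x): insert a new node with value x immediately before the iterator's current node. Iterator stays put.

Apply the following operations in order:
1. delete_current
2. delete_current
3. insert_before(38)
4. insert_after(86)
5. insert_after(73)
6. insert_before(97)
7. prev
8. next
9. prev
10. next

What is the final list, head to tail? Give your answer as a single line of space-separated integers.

Answer: 38 97 5 73 86 4 2 8 6

Derivation:
After 1 (delete_current): list=[3, 5, 4, 2, 8, 6] cursor@3
After 2 (delete_current): list=[5, 4, 2, 8, 6] cursor@5
After 3 (insert_before(38)): list=[38, 5, 4, 2, 8, 6] cursor@5
After 4 (insert_after(86)): list=[38, 5, 86, 4, 2, 8, 6] cursor@5
After 5 (insert_after(73)): list=[38, 5, 73, 86, 4, 2, 8, 6] cursor@5
After 6 (insert_before(97)): list=[38, 97, 5, 73, 86, 4, 2, 8, 6] cursor@5
After 7 (prev): list=[38, 97, 5, 73, 86, 4, 2, 8, 6] cursor@97
After 8 (next): list=[38, 97, 5, 73, 86, 4, 2, 8, 6] cursor@5
After 9 (prev): list=[38, 97, 5, 73, 86, 4, 2, 8, 6] cursor@97
After 10 (next): list=[38, 97, 5, 73, 86, 4, 2, 8, 6] cursor@5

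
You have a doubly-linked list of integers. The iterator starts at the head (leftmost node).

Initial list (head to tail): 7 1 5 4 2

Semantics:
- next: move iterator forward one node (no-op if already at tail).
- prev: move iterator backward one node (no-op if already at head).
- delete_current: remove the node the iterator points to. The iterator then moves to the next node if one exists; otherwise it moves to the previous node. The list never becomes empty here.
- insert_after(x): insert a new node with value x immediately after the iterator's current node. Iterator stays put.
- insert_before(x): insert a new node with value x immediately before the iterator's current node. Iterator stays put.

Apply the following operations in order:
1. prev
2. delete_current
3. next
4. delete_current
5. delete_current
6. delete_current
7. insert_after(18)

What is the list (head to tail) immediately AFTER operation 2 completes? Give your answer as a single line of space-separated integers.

Answer: 1 5 4 2

Derivation:
After 1 (prev): list=[7, 1, 5, 4, 2] cursor@7
After 2 (delete_current): list=[1, 5, 4, 2] cursor@1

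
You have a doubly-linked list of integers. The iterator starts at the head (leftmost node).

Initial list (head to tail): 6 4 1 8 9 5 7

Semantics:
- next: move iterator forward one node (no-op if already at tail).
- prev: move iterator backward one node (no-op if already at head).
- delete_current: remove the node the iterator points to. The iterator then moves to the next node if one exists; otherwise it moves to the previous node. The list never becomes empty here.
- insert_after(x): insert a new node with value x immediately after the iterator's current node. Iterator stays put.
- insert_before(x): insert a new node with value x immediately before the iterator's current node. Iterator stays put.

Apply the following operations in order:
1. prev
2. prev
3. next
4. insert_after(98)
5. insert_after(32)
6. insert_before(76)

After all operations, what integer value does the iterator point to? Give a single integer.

Answer: 4

Derivation:
After 1 (prev): list=[6, 4, 1, 8, 9, 5, 7] cursor@6
After 2 (prev): list=[6, 4, 1, 8, 9, 5, 7] cursor@6
After 3 (next): list=[6, 4, 1, 8, 9, 5, 7] cursor@4
After 4 (insert_after(98)): list=[6, 4, 98, 1, 8, 9, 5, 7] cursor@4
After 5 (insert_after(32)): list=[6, 4, 32, 98, 1, 8, 9, 5, 7] cursor@4
After 6 (insert_before(76)): list=[6, 76, 4, 32, 98, 1, 8, 9, 5, 7] cursor@4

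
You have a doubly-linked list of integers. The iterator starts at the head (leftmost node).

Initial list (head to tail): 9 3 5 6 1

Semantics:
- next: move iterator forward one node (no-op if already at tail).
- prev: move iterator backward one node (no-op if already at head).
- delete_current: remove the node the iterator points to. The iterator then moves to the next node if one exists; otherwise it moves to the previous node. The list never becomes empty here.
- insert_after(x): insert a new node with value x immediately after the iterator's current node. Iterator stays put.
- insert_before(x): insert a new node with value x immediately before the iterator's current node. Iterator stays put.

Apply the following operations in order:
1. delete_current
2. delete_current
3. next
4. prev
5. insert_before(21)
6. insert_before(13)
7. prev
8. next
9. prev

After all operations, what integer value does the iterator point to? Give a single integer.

After 1 (delete_current): list=[3, 5, 6, 1] cursor@3
After 2 (delete_current): list=[5, 6, 1] cursor@5
After 3 (next): list=[5, 6, 1] cursor@6
After 4 (prev): list=[5, 6, 1] cursor@5
After 5 (insert_before(21)): list=[21, 5, 6, 1] cursor@5
After 6 (insert_before(13)): list=[21, 13, 5, 6, 1] cursor@5
After 7 (prev): list=[21, 13, 5, 6, 1] cursor@13
After 8 (next): list=[21, 13, 5, 6, 1] cursor@5
After 9 (prev): list=[21, 13, 5, 6, 1] cursor@13

Answer: 13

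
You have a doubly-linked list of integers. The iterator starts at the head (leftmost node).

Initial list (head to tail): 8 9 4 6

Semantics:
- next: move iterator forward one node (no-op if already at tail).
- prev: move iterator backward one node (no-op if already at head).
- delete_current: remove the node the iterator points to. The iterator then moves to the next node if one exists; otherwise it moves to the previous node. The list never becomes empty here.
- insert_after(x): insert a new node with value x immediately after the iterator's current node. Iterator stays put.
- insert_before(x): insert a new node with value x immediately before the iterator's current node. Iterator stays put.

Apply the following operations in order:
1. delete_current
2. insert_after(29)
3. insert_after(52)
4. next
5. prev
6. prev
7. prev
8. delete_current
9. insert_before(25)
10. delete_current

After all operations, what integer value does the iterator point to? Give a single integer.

After 1 (delete_current): list=[9, 4, 6] cursor@9
After 2 (insert_after(29)): list=[9, 29, 4, 6] cursor@9
After 3 (insert_after(52)): list=[9, 52, 29, 4, 6] cursor@9
After 4 (next): list=[9, 52, 29, 4, 6] cursor@52
After 5 (prev): list=[9, 52, 29, 4, 6] cursor@9
After 6 (prev): list=[9, 52, 29, 4, 6] cursor@9
After 7 (prev): list=[9, 52, 29, 4, 6] cursor@9
After 8 (delete_current): list=[52, 29, 4, 6] cursor@52
After 9 (insert_before(25)): list=[25, 52, 29, 4, 6] cursor@52
After 10 (delete_current): list=[25, 29, 4, 6] cursor@29

Answer: 29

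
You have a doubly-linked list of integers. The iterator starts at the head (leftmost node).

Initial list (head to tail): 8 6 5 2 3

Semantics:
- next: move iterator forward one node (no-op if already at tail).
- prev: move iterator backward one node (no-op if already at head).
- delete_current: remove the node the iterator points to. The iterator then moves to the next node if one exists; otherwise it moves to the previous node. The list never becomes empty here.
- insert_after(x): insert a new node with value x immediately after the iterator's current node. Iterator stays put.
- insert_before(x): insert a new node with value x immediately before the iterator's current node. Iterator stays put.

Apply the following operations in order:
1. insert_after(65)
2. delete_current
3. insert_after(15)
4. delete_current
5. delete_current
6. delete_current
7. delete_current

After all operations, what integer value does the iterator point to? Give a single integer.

After 1 (insert_after(65)): list=[8, 65, 6, 5, 2, 3] cursor@8
After 2 (delete_current): list=[65, 6, 5, 2, 3] cursor@65
After 3 (insert_after(15)): list=[65, 15, 6, 5, 2, 3] cursor@65
After 4 (delete_current): list=[15, 6, 5, 2, 3] cursor@15
After 5 (delete_current): list=[6, 5, 2, 3] cursor@6
After 6 (delete_current): list=[5, 2, 3] cursor@5
After 7 (delete_current): list=[2, 3] cursor@2

Answer: 2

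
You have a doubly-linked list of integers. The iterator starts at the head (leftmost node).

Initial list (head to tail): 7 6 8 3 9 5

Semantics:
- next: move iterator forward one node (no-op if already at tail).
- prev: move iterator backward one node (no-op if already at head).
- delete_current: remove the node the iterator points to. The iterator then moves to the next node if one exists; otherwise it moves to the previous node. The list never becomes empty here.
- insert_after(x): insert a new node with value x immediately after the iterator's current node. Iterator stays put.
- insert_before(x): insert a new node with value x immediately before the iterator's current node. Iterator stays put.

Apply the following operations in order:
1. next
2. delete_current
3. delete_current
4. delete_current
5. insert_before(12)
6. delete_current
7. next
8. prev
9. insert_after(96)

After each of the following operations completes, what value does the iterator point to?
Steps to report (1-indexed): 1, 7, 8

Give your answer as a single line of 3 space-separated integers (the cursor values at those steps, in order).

Answer: 6 5 12

Derivation:
After 1 (next): list=[7, 6, 8, 3, 9, 5] cursor@6
After 2 (delete_current): list=[7, 8, 3, 9, 5] cursor@8
After 3 (delete_current): list=[7, 3, 9, 5] cursor@3
After 4 (delete_current): list=[7, 9, 5] cursor@9
After 5 (insert_before(12)): list=[7, 12, 9, 5] cursor@9
After 6 (delete_current): list=[7, 12, 5] cursor@5
After 7 (next): list=[7, 12, 5] cursor@5
After 8 (prev): list=[7, 12, 5] cursor@12
After 9 (insert_after(96)): list=[7, 12, 96, 5] cursor@12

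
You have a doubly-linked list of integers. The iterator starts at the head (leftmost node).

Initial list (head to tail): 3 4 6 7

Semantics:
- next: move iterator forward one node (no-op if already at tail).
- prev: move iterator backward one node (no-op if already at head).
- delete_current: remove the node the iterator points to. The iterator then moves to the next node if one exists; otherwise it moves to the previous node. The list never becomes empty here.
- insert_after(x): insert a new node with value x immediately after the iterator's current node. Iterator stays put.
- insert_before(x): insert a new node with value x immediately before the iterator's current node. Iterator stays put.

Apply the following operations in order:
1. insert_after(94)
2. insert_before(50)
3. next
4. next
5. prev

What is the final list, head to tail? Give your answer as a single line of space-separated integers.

After 1 (insert_after(94)): list=[3, 94, 4, 6, 7] cursor@3
After 2 (insert_before(50)): list=[50, 3, 94, 4, 6, 7] cursor@3
After 3 (next): list=[50, 3, 94, 4, 6, 7] cursor@94
After 4 (next): list=[50, 3, 94, 4, 6, 7] cursor@4
After 5 (prev): list=[50, 3, 94, 4, 6, 7] cursor@94

Answer: 50 3 94 4 6 7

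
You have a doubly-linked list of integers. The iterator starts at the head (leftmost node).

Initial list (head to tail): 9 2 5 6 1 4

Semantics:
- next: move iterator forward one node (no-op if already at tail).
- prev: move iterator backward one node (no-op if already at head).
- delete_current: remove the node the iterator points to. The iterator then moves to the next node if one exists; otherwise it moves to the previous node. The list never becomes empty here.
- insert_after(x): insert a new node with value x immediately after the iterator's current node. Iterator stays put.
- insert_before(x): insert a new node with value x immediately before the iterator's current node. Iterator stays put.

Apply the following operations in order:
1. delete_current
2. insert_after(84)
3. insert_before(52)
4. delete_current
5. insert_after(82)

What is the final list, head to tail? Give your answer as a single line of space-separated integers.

After 1 (delete_current): list=[2, 5, 6, 1, 4] cursor@2
After 2 (insert_after(84)): list=[2, 84, 5, 6, 1, 4] cursor@2
After 3 (insert_before(52)): list=[52, 2, 84, 5, 6, 1, 4] cursor@2
After 4 (delete_current): list=[52, 84, 5, 6, 1, 4] cursor@84
After 5 (insert_after(82)): list=[52, 84, 82, 5, 6, 1, 4] cursor@84

Answer: 52 84 82 5 6 1 4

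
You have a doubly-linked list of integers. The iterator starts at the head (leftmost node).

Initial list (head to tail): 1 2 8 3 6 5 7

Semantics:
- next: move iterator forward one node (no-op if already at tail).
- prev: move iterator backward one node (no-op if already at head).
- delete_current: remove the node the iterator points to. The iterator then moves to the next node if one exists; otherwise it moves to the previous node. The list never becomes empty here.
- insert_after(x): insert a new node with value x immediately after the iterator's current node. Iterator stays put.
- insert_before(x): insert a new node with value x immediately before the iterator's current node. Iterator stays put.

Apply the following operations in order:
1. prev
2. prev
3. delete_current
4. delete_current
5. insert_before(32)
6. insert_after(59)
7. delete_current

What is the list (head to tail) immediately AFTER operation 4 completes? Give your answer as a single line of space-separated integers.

After 1 (prev): list=[1, 2, 8, 3, 6, 5, 7] cursor@1
After 2 (prev): list=[1, 2, 8, 3, 6, 5, 7] cursor@1
After 3 (delete_current): list=[2, 8, 3, 6, 5, 7] cursor@2
After 4 (delete_current): list=[8, 3, 6, 5, 7] cursor@8

Answer: 8 3 6 5 7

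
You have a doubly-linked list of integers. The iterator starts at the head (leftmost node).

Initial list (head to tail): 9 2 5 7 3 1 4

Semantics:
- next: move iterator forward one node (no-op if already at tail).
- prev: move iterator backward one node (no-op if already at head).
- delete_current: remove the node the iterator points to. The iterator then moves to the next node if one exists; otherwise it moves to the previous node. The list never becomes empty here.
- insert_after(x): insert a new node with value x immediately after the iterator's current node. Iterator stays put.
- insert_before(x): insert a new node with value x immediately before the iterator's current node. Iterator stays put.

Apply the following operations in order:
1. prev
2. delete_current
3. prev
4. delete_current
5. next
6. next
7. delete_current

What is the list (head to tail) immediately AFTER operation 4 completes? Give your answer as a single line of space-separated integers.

Answer: 5 7 3 1 4

Derivation:
After 1 (prev): list=[9, 2, 5, 7, 3, 1, 4] cursor@9
After 2 (delete_current): list=[2, 5, 7, 3, 1, 4] cursor@2
After 3 (prev): list=[2, 5, 7, 3, 1, 4] cursor@2
After 4 (delete_current): list=[5, 7, 3, 1, 4] cursor@5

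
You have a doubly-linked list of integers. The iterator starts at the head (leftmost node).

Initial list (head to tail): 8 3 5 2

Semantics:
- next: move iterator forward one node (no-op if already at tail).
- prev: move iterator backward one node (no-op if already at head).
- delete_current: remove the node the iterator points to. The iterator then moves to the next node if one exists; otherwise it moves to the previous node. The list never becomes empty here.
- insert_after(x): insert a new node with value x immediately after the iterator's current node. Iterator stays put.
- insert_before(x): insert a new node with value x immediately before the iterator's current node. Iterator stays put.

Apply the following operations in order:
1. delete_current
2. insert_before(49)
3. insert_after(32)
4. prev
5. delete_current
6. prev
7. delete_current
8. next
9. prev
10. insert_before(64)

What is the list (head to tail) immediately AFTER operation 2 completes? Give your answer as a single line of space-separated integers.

After 1 (delete_current): list=[3, 5, 2] cursor@3
After 2 (insert_before(49)): list=[49, 3, 5, 2] cursor@3

Answer: 49 3 5 2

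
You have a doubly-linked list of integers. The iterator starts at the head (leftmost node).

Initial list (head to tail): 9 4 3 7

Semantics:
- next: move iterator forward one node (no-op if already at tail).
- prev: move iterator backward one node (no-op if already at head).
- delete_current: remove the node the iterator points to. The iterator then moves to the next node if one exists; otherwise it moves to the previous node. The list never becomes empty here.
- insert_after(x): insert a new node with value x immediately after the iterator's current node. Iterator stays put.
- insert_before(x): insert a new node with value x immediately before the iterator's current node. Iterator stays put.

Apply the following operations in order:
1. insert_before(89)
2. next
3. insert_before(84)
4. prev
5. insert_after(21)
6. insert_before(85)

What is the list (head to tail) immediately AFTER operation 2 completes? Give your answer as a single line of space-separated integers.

Answer: 89 9 4 3 7

Derivation:
After 1 (insert_before(89)): list=[89, 9, 4, 3, 7] cursor@9
After 2 (next): list=[89, 9, 4, 3, 7] cursor@4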